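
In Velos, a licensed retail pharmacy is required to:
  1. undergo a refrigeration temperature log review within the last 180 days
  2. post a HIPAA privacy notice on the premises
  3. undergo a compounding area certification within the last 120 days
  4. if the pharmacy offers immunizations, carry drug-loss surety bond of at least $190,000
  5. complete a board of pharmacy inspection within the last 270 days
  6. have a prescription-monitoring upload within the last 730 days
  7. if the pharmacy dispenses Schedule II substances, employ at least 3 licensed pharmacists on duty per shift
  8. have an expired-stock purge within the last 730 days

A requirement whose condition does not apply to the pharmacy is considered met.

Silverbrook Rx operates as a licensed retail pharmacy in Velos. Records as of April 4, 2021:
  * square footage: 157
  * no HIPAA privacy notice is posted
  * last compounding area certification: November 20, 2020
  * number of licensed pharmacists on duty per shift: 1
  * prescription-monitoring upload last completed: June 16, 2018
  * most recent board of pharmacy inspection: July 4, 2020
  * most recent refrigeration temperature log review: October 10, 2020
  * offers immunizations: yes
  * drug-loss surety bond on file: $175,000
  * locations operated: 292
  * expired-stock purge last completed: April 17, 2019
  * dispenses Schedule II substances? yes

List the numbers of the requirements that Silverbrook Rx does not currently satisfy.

1. refrigeration temperature log review 176 days ago vs limit 180 → met
2. HIPAA privacy notice absent → not met
3. compounding area certification 135 days ago vs limit 120 → not met
4. condition 'offers immunizations' holds; drug-loss surety bond $175,000 < $190,000 → not met
5. board of pharmacy inspection 274 days ago vs limit 270 → not met
6. prescription-monitoring upload 1023 days ago vs limit 730 → not met
7. condition 'dispenses Schedule II substances' holds; licensed pharmacists on duty per shift 1 < 3 → not met
8. expired-stock purge 718 days ago vs limit 730 → met
Not met: 2, 3, 4, 5, 6, 7

2, 3, 4, 5, 6, 7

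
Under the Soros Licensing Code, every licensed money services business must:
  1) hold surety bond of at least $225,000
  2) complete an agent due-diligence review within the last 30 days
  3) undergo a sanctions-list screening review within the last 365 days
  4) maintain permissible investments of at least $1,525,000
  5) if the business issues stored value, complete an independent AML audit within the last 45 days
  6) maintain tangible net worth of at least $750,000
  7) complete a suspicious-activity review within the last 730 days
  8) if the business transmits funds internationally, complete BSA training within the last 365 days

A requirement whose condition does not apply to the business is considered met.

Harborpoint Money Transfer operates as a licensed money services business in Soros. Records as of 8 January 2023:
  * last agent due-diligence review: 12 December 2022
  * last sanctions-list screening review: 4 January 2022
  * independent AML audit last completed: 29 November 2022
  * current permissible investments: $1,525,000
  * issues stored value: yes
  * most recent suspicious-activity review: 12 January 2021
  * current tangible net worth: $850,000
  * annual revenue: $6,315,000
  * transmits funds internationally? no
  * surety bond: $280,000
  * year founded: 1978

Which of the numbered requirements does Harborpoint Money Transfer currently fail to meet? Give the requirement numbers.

3

1. surety bond $280,000 ≥ $225,000 → met
2. agent due-diligence review 27 days ago vs limit 30 → met
3. sanctions-list screening review 369 days ago vs limit 365 → not met
4. permissible investments $1,525,000 ≥ $1,525,000 → met
5. condition 'issues stored value' holds; independent AML audit 40 days ago vs limit 45 → met
6. tangible net worth $850,000 ≥ $750,000 → met
7. suspicious-activity review 726 days ago vs limit 730 → met
8. condition 'transmits funds internationally' does not hold → requirement n/a → met
Not met: 3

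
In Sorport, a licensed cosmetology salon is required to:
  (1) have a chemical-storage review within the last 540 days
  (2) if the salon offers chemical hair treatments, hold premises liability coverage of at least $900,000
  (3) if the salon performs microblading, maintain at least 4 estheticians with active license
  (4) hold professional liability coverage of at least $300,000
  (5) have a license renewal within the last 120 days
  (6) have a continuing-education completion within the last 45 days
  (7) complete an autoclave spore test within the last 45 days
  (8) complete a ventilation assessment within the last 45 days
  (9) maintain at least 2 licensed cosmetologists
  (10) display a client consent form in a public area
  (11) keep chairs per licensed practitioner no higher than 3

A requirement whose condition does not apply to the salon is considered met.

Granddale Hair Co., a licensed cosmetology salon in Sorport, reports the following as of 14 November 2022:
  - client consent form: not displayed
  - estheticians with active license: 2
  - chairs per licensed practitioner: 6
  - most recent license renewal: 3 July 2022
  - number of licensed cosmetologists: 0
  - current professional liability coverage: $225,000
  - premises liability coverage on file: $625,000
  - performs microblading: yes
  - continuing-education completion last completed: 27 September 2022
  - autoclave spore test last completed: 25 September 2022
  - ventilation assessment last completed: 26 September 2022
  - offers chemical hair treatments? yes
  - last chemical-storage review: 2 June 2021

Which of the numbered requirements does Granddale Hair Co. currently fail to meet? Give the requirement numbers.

1. chemical-storage review 530 days ago vs limit 540 → met
2. condition 'offers chemical hair treatments' holds; premises liability coverage $625,000 < $900,000 → not met
3. condition 'performs microblading' holds; estheticians with active license 2 < 4 → not met
4. professional liability coverage $225,000 < $300,000 → not met
5. license renewal 134 days ago vs limit 120 → not met
6. continuing-education completion 48 days ago vs limit 45 → not met
7. autoclave spore test 50 days ago vs limit 45 → not met
8. ventilation assessment 49 days ago vs limit 45 → not met
9. licensed cosmetologists 0 < 2 → not met
10. client consent form absent → not met
11. chairs per licensed practitioner 6 > 3 → not met
Not met: 2, 3, 4, 5, 6, 7, 8, 9, 10, 11

2, 3, 4, 5, 6, 7, 8, 9, 10, 11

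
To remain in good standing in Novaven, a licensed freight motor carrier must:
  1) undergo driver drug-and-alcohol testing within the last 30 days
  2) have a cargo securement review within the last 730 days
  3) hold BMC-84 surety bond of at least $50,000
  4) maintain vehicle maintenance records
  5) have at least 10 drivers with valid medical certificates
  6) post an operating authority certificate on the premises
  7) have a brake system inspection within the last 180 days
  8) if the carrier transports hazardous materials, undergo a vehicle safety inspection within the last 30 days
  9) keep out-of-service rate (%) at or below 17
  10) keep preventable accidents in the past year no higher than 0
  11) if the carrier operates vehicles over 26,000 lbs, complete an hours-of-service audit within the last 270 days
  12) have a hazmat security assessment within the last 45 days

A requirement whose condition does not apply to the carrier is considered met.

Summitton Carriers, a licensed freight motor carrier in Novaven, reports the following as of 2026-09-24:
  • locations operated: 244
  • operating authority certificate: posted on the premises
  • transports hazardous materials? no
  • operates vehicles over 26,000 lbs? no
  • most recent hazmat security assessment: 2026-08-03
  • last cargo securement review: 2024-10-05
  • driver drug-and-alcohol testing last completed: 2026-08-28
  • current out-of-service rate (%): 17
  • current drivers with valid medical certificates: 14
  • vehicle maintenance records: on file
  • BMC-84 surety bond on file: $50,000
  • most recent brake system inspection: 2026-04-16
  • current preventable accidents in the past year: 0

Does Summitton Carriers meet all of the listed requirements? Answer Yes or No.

1. driver drug-and-alcohol testing 27 days ago vs limit 30 → met
2. cargo securement review 719 days ago vs limit 730 → met
3. BMC-84 surety bond $50,000 ≥ $50,000 → met
4. vehicle maintenance records present → met
5. drivers with valid medical certificates 14 ≥ 10 → met
6. operating authority certificate present → met
7. brake system inspection 161 days ago vs limit 180 → met
8. condition 'transports hazardous materials' does not hold → requirement n/a → met
9. out-of-service rate (%) 17 ≤ 17 → met
10. preventable accidents in the past year 0 ≤ 0 → met
11. condition 'operates vehicles over 26,000 lbs' does not hold → requirement n/a → met
12. hazmat security assessment 52 days ago vs limit 45 → not met
Not met: 12

No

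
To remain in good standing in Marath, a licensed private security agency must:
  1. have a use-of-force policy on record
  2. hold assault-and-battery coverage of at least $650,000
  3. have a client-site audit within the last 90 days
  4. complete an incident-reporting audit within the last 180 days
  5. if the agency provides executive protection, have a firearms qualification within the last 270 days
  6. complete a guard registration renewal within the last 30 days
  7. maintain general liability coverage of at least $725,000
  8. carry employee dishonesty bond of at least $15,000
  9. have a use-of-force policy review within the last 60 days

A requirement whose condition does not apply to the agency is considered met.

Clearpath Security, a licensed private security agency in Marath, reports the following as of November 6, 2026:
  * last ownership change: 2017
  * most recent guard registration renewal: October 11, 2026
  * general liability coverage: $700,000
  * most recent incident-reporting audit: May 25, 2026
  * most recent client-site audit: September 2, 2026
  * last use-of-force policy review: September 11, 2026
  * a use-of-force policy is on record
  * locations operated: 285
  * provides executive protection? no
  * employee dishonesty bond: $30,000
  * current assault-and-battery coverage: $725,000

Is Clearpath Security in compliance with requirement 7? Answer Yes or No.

7. general liability coverage $700,000 < $725,000 → not met

No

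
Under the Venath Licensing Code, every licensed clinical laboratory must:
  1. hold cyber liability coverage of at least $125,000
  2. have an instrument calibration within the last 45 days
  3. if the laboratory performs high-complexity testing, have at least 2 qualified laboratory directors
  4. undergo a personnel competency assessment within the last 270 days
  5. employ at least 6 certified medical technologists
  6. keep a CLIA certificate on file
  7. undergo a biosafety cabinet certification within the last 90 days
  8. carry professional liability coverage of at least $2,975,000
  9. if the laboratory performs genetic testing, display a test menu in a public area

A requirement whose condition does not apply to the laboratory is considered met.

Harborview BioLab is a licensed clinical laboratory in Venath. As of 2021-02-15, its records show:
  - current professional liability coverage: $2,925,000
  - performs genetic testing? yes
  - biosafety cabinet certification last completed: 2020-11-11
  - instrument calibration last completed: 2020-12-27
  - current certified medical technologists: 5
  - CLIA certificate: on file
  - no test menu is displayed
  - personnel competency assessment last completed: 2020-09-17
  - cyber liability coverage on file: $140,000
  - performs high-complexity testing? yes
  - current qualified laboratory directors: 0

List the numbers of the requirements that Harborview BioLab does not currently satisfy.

2, 3, 5, 7, 8, 9

1. cyber liability coverage $140,000 ≥ $125,000 → met
2. instrument calibration 50 days ago vs limit 45 → not met
3. condition 'performs high-complexity testing' holds; qualified laboratory directors 0 < 2 → not met
4. personnel competency assessment 151 days ago vs limit 270 → met
5. certified medical technologists 5 < 6 → not met
6. CLIA certificate present → met
7. biosafety cabinet certification 96 days ago vs limit 90 → not met
8. professional liability coverage $2,925,000 < $2,975,000 → not met
9. condition 'performs genetic testing' holds; test menu absent → not met
Not met: 2, 3, 5, 7, 8, 9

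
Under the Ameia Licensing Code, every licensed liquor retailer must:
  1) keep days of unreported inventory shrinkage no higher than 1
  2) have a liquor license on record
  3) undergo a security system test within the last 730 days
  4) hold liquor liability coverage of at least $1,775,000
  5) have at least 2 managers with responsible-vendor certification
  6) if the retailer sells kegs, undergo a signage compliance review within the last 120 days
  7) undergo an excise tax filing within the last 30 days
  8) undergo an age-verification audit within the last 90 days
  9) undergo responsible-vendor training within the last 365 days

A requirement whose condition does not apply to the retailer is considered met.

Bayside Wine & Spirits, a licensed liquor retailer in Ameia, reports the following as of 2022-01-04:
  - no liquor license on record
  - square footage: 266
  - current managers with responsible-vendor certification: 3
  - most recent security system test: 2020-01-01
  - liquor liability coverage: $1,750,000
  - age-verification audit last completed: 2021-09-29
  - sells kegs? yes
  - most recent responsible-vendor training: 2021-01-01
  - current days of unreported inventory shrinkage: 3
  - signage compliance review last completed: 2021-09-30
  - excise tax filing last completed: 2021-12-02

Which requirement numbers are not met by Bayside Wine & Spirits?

1. days of unreported inventory shrinkage 3 > 1 → not met
2. liquor license absent → not met
3. security system test 734 days ago vs limit 730 → not met
4. liquor liability coverage $1,750,000 < $1,775,000 → not met
5. managers with responsible-vendor certification 3 ≥ 2 → met
6. condition 'sells kegs' holds; signage compliance review 96 days ago vs limit 120 → met
7. excise tax filing 33 days ago vs limit 30 → not met
8. age-verification audit 97 days ago vs limit 90 → not met
9. responsible-vendor training 368 days ago vs limit 365 → not met
Not met: 1, 2, 3, 4, 7, 8, 9

1, 2, 3, 4, 7, 8, 9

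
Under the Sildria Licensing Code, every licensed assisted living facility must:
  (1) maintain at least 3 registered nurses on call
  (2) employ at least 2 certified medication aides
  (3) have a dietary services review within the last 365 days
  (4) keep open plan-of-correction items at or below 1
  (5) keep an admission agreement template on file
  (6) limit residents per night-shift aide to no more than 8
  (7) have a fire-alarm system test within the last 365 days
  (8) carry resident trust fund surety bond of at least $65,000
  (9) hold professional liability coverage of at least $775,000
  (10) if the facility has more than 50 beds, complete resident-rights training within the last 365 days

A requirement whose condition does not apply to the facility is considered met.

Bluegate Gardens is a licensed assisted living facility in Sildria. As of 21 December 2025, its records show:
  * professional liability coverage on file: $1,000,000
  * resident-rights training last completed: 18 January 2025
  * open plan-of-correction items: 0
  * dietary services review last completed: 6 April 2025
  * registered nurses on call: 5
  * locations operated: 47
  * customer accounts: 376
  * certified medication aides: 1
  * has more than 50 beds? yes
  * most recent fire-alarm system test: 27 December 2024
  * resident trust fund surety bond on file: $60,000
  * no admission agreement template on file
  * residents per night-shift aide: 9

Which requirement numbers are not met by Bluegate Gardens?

2, 5, 6, 8

1. registered nurses on call 5 ≥ 3 → met
2. certified medication aides 1 < 2 → not met
3. dietary services review 259 days ago vs limit 365 → met
4. open plan-of-correction items 0 ≤ 1 → met
5. admission agreement template absent → not met
6. residents per night-shift aide 9 > 8 → not met
7. fire-alarm system test 359 days ago vs limit 365 → met
8. resident trust fund surety bond $60,000 < $65,000 → not met
9. professional liability coverage $1,000,000 ≥ $775,000 → met
10. condition 'has more than 50 beds' holds; resident-rights training 337 days ago vs limit 365 → met
Not met: 2, 5, 6, 8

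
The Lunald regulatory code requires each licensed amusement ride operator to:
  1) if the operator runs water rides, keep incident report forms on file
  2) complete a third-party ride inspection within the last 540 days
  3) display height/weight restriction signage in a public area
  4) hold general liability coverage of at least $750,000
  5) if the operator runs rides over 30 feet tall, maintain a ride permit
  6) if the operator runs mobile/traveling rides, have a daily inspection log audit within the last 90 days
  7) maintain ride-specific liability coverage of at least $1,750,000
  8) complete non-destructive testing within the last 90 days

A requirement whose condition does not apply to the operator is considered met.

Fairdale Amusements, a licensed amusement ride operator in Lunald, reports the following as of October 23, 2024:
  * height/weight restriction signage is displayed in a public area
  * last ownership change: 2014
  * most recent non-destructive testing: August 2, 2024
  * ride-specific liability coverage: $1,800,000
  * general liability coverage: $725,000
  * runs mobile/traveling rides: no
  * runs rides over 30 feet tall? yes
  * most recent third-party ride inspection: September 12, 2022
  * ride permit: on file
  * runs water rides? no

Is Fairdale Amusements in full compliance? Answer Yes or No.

No

1. condition 'runs water rides' does not hold → requirement n/a → met
2. third-party ride inspection 772 days ago vs limit 540 → not met
3. height/weight restriction signage present → met
4. general liability coverage $725,000 < $750,000 → not met
5. condition 'runs rides over 30 feet tall' holds; ride permit present → met
6. condition 'runs mobile/traveling rides' does not hold → requirement n/a → met
7. ride-specific liability coverage $1,800,000 ≥ $1,750,000 → met
8. non-destructive testing 82 days ago vs limit 90 → met
Not met: 2, 4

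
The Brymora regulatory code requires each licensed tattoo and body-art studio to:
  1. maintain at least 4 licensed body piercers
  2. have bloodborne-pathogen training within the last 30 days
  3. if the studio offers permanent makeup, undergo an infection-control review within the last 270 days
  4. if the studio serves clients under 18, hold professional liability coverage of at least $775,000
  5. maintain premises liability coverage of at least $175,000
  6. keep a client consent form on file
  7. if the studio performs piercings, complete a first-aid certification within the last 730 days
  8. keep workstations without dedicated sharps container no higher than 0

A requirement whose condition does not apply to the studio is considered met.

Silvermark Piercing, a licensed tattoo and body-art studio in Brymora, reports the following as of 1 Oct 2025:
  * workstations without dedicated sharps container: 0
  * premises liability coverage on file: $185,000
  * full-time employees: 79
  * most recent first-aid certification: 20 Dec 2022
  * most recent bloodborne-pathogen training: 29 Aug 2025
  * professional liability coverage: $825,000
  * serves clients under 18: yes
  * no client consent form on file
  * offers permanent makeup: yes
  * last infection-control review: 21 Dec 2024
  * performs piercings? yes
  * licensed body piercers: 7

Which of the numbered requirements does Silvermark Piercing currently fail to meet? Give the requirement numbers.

2, 3, 6, 7

1. licensed body piercers 7 ≥ 4 → met
2. bloodborne-pathogen training 33 days ago vs limit 30 → not met
3. condition 'offers permanent makeup' holds; infection-control review 284 days ago vs limit 270 → not met
4. condition 'serves clients under 18' holds; professional liability coverage $825,000 ≥ $775,000 → met
5. premises liability coverage $185,000 ≥ $175,000 → met
6. client consent form absent → not met
7. condition 'performs piercings' holds; first-aid certification 1016 days ago vs limit 730 → not met
8. workstations without dedicated sharps container 0 ≤ 0 → met
Not met: 2, 3, 6, 7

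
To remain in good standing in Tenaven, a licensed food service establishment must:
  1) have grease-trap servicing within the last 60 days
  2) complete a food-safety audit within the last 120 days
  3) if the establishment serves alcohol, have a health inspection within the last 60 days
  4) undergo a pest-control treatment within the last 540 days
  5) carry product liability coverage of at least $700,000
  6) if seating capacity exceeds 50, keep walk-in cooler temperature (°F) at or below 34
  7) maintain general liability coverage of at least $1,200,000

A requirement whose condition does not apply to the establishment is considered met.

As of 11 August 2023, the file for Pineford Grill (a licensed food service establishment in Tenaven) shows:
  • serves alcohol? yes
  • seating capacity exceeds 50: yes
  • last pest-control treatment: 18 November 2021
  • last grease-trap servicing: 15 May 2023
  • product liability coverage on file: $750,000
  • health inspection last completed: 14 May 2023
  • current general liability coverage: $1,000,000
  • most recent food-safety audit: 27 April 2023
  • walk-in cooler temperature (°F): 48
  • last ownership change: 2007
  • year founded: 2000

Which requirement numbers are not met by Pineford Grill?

1. grease-trap servicing 88 days ago vs limit 60 → not met
2. food-safety audit 106 days ago vs limit 120 → met
3. condition 'serves alcohol' holds; health inspection 89 days ago vs limit 60 → not met
4. pest-control treatment 631 days ago vs limit 540 → not met
5. product liability coverage $750,000 ≥ $700,000 → met
6. condition 'seating capacity exceeds 50' holds; walk-in cooler temperature (°F) 48 > 34 → not met
7. general liability coverage $1,000,000 < $1,200,000 → not met
Not met: 1, 3, 4, 6, 7

1, 3, 4, 6, 7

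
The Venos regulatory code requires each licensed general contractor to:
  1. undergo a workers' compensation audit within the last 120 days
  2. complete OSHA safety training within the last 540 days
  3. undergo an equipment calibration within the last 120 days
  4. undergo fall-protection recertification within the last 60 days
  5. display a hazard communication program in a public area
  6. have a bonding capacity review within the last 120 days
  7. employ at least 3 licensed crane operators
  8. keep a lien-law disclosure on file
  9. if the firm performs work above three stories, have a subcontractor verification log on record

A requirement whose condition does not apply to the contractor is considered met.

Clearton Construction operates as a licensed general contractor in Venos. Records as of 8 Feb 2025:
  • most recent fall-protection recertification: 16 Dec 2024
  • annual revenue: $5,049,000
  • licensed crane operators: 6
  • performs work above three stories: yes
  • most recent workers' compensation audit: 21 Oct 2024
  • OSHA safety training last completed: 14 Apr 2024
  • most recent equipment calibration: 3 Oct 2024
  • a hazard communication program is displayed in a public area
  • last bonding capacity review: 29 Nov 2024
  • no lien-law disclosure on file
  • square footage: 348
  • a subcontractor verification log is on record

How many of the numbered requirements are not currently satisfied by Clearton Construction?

2

1. workers' compensation audit 110 days ago vs limit 120 → met
2. OSHA safety training 300 days ago vs limit 540 → met
3. equipment calibration 128 days ago vs limit 120 → not met
4. fall-protection recertification 54 days ago vs limit 60 → met
5. hazard communication program present → met
6. bonding capacity review 71 days ago vs limit 120 → met
7. licensed crane operators 6 ≥ 3 → met
8. lien-law disclosure absent → not met
9. condition 'performs work above three stories' holds; subcontractor verification log present → met
Not met: 2 of 9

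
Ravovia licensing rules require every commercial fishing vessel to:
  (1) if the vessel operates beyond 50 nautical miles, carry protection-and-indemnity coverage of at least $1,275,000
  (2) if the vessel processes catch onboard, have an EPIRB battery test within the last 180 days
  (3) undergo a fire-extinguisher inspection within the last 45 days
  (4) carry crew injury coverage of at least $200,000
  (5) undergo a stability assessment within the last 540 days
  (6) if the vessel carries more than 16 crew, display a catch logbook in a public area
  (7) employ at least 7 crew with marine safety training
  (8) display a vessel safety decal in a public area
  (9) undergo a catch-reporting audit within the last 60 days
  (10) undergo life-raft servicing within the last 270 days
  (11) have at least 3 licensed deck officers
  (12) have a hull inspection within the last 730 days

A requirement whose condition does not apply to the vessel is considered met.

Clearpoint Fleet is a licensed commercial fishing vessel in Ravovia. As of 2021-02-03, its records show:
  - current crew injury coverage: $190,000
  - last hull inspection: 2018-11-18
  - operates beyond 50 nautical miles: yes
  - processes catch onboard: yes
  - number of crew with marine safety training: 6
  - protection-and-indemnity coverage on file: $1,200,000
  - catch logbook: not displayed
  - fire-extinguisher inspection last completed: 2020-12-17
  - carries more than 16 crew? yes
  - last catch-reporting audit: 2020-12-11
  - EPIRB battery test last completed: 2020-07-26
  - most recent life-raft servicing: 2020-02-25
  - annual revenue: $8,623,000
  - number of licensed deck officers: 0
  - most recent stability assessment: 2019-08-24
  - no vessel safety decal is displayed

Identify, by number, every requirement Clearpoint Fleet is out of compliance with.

1. condition 'operates beyond 50 nautical miles' holds; protection-and-indemnity coverage $1,200,000 < $1,275,000 → not met
2. condition 'processes catch onboard' holds; EPIRB battery test 192 days ago vs limit 180 → not met
3. fire-extinguisher inspection 48 days ago vs limit 45 → not met
4. crew injury coverage $190,000 < $200,000 → not met
5. stability assessment 529 days ago vs limit 540 → met
6. condition 'carries more than 16 crew' holds; catch logbook absent → not met
7. crew with marine safety training 6 < 7 → not met
8. vessel safety decal absent → not met
9. catch-reporting audit 54 days ago vs limit 60 → met
10. life-raft servicing 344 days ago vs limit 270 → not met
11. licensed deck officers 0 < 3 → not met
12. hull inspection 808 days ago vs limit 730 → not met
Not met: 1, 2, 3, 4, 6, 7, 8, 10, 11, 12

1, 2, 3, 4, 6, 7, 8, 10, 11, 12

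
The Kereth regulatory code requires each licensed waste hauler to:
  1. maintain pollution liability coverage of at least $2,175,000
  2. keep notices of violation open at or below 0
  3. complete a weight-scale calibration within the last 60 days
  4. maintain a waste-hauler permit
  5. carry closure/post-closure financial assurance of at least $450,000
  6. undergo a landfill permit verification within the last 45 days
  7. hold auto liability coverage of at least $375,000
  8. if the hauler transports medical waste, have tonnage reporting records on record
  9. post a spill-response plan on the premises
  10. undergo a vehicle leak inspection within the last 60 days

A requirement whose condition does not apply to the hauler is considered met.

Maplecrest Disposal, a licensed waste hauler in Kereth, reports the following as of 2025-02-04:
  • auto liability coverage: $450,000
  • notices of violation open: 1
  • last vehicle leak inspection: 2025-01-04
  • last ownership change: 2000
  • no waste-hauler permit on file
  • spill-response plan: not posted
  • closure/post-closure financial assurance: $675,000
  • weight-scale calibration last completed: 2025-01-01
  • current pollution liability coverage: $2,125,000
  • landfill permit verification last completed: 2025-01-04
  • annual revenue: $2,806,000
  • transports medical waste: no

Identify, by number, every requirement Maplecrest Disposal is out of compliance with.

1, 2, 4, 9

1. pollution liability coverage $2,125,000 < $2,175,000 → not met
2. notices of violation open 1 > 0 → not met
3. weight-scale calibration 34 days ago vs limit 60 → met
4. waste-hauler permit absent → not met
5. closure/post-closure financial assurance $675,000 ≥ $450,000 → met
6. landfill permit verification 31 days ago vs limit 45 → met
7. auto liability coverage $450,000 ≥ $375,000 → met
8. condition 'transports medical waste' does not hold → requirement n/a → met
9. spill-response plan absent → not met
10. vehicle leak inspection 31 days ago vs limit 60 → met
Not met: 1, 2, 4, 9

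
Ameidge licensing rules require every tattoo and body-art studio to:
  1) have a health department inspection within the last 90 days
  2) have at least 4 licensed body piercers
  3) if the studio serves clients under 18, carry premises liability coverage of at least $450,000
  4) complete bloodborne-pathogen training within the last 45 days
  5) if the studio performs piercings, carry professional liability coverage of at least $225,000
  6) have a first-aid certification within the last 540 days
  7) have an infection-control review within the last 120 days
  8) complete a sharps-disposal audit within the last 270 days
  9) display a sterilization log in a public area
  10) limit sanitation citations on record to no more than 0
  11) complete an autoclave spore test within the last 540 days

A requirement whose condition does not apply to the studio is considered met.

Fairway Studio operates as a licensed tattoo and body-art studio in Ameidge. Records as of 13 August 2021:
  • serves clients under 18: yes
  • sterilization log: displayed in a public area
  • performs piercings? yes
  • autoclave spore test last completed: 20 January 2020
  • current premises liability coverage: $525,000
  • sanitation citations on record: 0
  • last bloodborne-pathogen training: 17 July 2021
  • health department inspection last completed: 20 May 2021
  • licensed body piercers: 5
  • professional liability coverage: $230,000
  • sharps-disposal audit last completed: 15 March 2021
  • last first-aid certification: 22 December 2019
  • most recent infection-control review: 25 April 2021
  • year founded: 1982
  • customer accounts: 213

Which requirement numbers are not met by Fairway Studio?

1. health department inspection 85 days ago vs limit 90 → met
2. licensed body piercers 5 ≥ 4 → met
3. condition 'serves clients under 18' holds; premises liability coverage $525,000 ≥ $450,000 → met
4. bloodborne-pathogen training 27 days ago vs limit 45 → met
5. condition 'performs piercings' holds; professional liability coverage $230,000 ≥ $225,000 → met
6. first-aid certification 600 days ago vs limit 540 → not met
7. infection-control review 110 days ago vs limit 120 → met
8. sharps-disposal audit 151 days ago vs limit 270 → met
9. sterilization log present → met
10. sanitation citations on record 0 ≤ 0 → met
11. autoclave spore test 571 days ago vs limit 540 → not met
Not met: 6, 11

6, 11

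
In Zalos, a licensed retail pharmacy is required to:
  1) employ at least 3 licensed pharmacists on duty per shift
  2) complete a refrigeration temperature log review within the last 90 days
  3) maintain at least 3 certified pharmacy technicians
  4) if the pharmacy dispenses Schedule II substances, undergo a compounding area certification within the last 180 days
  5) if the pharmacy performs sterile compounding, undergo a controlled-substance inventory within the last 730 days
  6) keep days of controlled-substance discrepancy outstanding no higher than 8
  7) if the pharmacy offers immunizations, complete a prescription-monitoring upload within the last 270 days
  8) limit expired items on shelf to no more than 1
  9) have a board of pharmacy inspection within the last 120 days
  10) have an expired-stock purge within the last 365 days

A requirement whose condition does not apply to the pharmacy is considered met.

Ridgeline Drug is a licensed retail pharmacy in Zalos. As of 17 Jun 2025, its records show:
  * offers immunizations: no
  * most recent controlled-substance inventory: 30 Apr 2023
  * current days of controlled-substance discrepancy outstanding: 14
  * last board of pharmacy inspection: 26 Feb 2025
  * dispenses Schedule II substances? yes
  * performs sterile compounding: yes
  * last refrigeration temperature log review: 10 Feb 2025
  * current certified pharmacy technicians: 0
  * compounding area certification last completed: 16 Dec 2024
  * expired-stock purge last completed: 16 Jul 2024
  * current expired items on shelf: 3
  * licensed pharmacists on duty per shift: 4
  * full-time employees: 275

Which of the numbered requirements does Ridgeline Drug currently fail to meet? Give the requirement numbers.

1. licensed pharmacists on duty per shift 4 ≥ 3 → met
2. refrigeration temperature log review 127 days ago vs limit 90 → not met
3. certified pharmacy technicians 0 < 3 → not met
4. condition 'dispenses Schedule II substances' holds; compounding area certification 183 days ago vs limit 180 → not met
5. condition 'performs sterile compounding' holds; controlled-substance inventory 779 days ago vs limit 730 → not met
6. days of controlled-substance discrepancy outstanding 14 > 8 → not met
7. condition 'offers immunizations' does not hold → requirement n/a → met
8. expired items on shelf 3 > 1 → not met
9. board of pharmacy inspection 111 days ago vs limit 120 → met
10. expired-stock purge 336 days ago vs limit 365 → met
Not met: 2, 3, 4, 5, 6, 8

2, 3, 4, 5, 6, 8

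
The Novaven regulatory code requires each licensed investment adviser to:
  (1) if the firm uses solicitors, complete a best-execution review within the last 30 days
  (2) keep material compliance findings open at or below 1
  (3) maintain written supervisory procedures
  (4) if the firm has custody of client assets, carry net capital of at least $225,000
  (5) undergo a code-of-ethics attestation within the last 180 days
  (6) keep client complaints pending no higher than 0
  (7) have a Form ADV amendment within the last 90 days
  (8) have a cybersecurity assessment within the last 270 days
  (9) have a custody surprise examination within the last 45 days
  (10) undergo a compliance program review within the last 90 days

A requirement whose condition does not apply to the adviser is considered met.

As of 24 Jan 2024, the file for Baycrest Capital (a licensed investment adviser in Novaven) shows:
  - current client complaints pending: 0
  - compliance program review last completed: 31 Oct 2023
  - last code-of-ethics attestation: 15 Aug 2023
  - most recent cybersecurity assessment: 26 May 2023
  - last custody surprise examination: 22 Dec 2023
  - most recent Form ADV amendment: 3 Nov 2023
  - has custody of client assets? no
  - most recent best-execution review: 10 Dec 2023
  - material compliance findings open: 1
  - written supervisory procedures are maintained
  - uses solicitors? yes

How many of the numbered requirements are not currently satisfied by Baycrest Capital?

1. condition 'uses solicitors' holds; best-execution review 45 days ago vs limit 30 → not met
2. material compliance findings open 1 ≤ 1 → met
3. written supervisory procedures present → met
4. condition 'has custody of client assets' does not hold → requirement n/a → met
5. code-of-ethics attestation 162 days ago vs limit 180 → met
6. client complaints pending 0 ≤ 0 → met
7. Form ADV amendment 82 days ago vs limit 90 → met
8. cybersecurity assessment 243 days ago vs limit 270 → met
9. custody surprise examination 33 days ago vs limit 45 → met
10. compliance program review 85 days ago vs limit 90 → met
Not met: 1 of 10

1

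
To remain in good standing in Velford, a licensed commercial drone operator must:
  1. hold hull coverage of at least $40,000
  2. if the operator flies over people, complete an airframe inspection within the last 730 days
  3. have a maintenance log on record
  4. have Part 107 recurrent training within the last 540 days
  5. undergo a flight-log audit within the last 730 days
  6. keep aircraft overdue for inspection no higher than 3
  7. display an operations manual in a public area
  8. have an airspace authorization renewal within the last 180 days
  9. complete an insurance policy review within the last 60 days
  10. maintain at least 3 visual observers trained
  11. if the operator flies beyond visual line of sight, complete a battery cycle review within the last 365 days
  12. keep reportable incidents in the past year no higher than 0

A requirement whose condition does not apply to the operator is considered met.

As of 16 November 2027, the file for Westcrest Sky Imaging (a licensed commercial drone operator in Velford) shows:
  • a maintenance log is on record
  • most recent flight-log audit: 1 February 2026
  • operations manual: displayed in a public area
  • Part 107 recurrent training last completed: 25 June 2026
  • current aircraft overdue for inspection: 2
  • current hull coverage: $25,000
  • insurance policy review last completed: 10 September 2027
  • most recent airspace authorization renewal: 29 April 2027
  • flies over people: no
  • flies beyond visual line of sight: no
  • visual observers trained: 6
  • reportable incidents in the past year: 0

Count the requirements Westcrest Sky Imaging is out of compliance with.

1. hull coverage $25,000 < $40,000 → not met
2. condition 'flies over people' does not hold → requirement n/a → met
3. maintenance log present → met
4. Part 107 recurrent training 509 days ago vs limit 540 → met
5. flight-log audit 653 days ago vs limit 730 → met
6. aircraft overdue for inspection 2 ≤ 3 → met
7. operations manual present → met
8. airspace authorization renewal 201 days ago vs limit 180 → not met
9. insurance policy review 67 days ago vs limit 60 → not met
10. visual observers trained 6 ≥ 3 → met
11. condition 'flies beyond visual line of sight' does not hold → requirement n/a → met
12. reportable incidents in the past year 0 ≤ 0 → met
Not met: 3 of 12

3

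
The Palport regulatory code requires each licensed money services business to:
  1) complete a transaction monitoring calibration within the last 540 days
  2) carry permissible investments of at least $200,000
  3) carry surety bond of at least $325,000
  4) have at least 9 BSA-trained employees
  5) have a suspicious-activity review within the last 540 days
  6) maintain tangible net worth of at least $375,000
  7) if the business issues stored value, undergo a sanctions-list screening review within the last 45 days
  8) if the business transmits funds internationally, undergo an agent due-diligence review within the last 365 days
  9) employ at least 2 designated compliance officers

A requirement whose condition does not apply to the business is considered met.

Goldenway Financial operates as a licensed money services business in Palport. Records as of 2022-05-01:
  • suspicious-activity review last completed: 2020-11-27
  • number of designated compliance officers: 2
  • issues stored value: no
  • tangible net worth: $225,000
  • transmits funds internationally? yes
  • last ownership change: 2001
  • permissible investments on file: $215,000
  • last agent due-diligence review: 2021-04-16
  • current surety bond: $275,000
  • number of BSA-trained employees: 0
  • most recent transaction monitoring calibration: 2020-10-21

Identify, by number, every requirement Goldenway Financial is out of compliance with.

1. transaction monitoring calibration 557 days ago vs limit 540 → not met
2. permissible investments $215,000 ≥ $200,000 → met
3. surety bond $275,000 < $325,000 → not met
4. BSA-trained employees 0 < 9 → not met
5. suspicious-activity review 520 days ago vs limit 540 → met
6. tangible net worth $225,000 < $375,000 → not met
7. condition 'issues stored value' does not hold → requirement n/a → met
8. condition 'transmits funds internationally' holds; agent due-diligence review 380 days ago vs limit 365 → not met
9. designated compliance officers 2 ≥ 2 → met
Not met: 1, 3, 4, 6, 8

1, 3, 4, 6, 8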